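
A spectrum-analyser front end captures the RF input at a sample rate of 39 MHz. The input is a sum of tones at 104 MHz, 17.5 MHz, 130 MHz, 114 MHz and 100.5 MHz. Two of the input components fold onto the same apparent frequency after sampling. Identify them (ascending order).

104 MHz, 130 MHz

fs/2 = 19.5 MHz.
104 MHz mod fs = 26 MHz.
26 MHz > fs/2 = 19.5 MHz, folds to fs − 26 MHz = 13 MHz.
17.5 MHz ≤ fs/2 = 19.5 MHz, passes unchanged.
130 MHz mod fs = 13 MHz.
13 MHz ≤ fs/2 = 19.5 MHz, appears at 13 MHz.
114 MHz mod fs = 36 MHz.
36 MHz > fs/2 = 19.5 MHz, folds to fs − 36 MHz = 3 MHz.
100.5 MHz mod fs = 22.5 MHz.
22.5 MHz > fs/2 = 19.5 MHz, folds to fs − 22.5 MHz = 16.5 MHz.
104 MHz and 130 MHz both map to 13 MHz.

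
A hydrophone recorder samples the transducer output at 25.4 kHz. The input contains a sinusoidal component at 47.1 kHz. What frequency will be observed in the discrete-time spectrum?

3.7 kHz

47.1 kHz mod fs = 21.7 kHz.
21.7 kHz > fs/2 = 12.7 kHz, folds to fs − 21.7 kHz = 3.7 kHz.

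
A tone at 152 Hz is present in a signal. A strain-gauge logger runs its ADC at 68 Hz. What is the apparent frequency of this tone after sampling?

16 Hz

152 Hz mod fs = 16 Hz.
16 Hz ≤ fs/2 = 34 Hz, appears at 16 Hz.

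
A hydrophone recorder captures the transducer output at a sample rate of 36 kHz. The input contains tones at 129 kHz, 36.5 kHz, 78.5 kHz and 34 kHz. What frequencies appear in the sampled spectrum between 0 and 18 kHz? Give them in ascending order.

0.5 kHz, 2 kHz, 6.5 kHz, 15 kHz

fs/2 = 18 kHz.
129 kHz mod fs = 21 kHz.
21 kHz > fs/2 = 18 kHz, folds to fs − 21 kHz = 15 kHz.
36.5 kHz mod fs = 0.5 kHz.
0.5 kHz ≤ fs/2 = 18 kHz, appears at 0.5 kHz.
78.5 kHz mod fs = 6.5 kHz.
6.5 kHz ≤ fs/2 = 18 kHz, appears at 6.5 kHz.
34 kHz > fs/2 = 18 kHz, folds to fs − 34 kHz = 2 kHz.
Distinct values: {0.5 kHz, 2 kHz, 6.5 kHz, 15 kHz}.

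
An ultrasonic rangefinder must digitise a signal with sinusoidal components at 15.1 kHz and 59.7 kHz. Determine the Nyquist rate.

Highest-frequency component: 59.7 kHz.
Nyquist rate = 2 × 59.7 kHz = 119.4 kHz.

119.4 kHz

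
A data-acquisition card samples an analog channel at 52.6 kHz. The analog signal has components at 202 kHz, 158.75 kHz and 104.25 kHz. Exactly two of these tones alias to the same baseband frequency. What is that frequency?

0.95 kHz

fs/2 = 26.3 kHz.
202 kHz mod fs = 44.2 kHz.
44.2 kHz > fs/2 = 26.3 kHz, folds to fs − 44.2 kHz = 8.4 kHz.
158.75 kHz mod fs = 0.95 kHz.
0.95 kHz ≤ fs/2 = 26.3 kHz, appears at 0.95 kHz.
104.25 kHz mod fs = 51.65 kHz.
51.65 kHz > fs/2 = 26.3 kHz, folds to fs − 51.65 kHz = 0.95 kHz.
104.25 kHz and 158.75 kHz both map to 0.95 kHz.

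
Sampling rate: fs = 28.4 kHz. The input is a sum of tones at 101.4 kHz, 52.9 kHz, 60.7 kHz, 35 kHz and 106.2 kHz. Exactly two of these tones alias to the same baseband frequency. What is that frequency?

fs/2 = 14.2 kHz.
101.4 kHz mod fs = 16.2 kHz.
16.2 kHz > fs/2 = 14.2 kHz, folds to fs − 16.2 kHz = 12.2 kHz.
52.9 kHz mod fs = 24.5 kHz.
24.5 kHz > fs/2 = 14.2 kHz, folds to fs − 24.5 kHz = 3.9 kHz.
60.7 kHz mod fs = 3.9 kHz.
3.9 kHz ≤ fs/2 = 14.2 kHz, appears at 3.9 kHz.
35 kHz mod fs = 6.6 kHz.
6.6 kHz ≤ fs/2 = 14.2 kHz, appears at 6.6 kHz.
106.2 kHz mod fs = 21 kHz.
21 kHz > fs/2 = 14.2 kHz, folds to fs − 21 kHz = 7.4 kHz.
52.9 kHz and 60.7 kHz both map to 3.9 kHz.

3.9 kHz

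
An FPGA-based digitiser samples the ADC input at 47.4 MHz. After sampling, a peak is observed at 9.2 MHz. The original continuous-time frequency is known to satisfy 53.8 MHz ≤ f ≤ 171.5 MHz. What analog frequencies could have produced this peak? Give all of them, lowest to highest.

Frequencies that alias to 9.2 MHz are k·fs ± 9.2 MHz for integer k ≥ 0.
k=0: 9.2 MHz.
k=1: 38.2 MHz, 56.6 MHz.
k=2: 85.6 MHz, 104 MHz.
k=3: 133 MHz, 151.4 MHz.
k=4: 180.4 MHz, 198.8 MHz.
Within [53.8 MHz, 171.5 MHz]: 56.6 MHz, 85.6 MHz, 104 MHz, 133 MHz, 151.4 MHz.

56.6 MHz, 85.6 MHz, 104 MHz, 133 MHz, 151.4 MHz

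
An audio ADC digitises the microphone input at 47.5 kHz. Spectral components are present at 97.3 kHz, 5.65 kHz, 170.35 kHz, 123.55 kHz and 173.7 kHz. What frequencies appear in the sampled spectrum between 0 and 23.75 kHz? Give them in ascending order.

2.3 kHz, 5.65 kHz, 16.3 kHz, 18.95 kHz, 19.65 kHz

fs/2 = 23.75 kHz.
97.3 kHz mod fs = 2.3 kHz.
2.3 kHz ≤ fs/2 = 23.75 kHz, appears at 2.3 kHz.
5.65 kHz ≤ fs/2 = 23.75 kHz, passes unchanged.
170.35 kHz mod fs = 27.85 kHz.
27.85 kHz > fs/2 = 23.75 kHz, folds to fs − 27.85 kHz = 19.65 kHz.
123.55 kHz mod fs = 28.55 kHz.
28.55 kHz > fs/2 = 23.75 kHz, folds to fs − 28.55 kHz = 18.95 kHz.
173.7 kHz mod fs = 31.2 kHz.
31.2 kHz > fs/2 = 23.75 kHz, folds to fs − 31.2 kHz = 16.3 kHz.
Distinct values: {2.3 kHz, 5.65 kHz, 16.3 kHz, 18.95 kHz, 19.65 kHz}.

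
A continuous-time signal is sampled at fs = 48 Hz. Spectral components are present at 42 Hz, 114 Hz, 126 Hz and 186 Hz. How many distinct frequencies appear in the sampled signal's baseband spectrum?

2

fs/2 = 24 Hz.
42 Hz > fs/2 = 24 Hz, folds to fs − 42 Hz = 6 Hz.
114 Hz mod fs = 18 Hz.
18 Hz ≤ fs/2 = 24 Hz, appears at 18 Hz.
126 Hz mod fs = 30 Hz.
30 Hz > fs/2 = 24 Hz, folds to fs − 30 Hz = 18 Hz.
186 Hz mod fs = 42 Hz.
42 Hz > fs/2 = 24 Hz, folds to fs − 42 Hz = 6 Hz.
Distinct values: {6 Hz, 18 Hz} → 2.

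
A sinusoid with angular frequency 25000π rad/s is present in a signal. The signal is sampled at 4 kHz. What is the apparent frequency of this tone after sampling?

0.5 kHz

ω = 25000π rad/s → f = ω/(2π) = 12500 Hz = 12.5 kHz.
12.5 kHz mod fs = 0.5 kHz.
0.5 kHz ≤ fs/2 = 2 kHz, appears at 0.5 kHz.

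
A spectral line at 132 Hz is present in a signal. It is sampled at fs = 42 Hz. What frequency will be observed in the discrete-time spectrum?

6 Hz

132 Hz mod fs = 6 Hz.
6 Hz ≤ fs/2 = 21 Hz, appears at 6 Hz.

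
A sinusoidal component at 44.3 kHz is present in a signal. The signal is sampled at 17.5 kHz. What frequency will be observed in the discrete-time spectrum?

8.2 kHz

44.3 kHz mod fs = 9.3 kHz.
9.3 kHz > fs/2 = 8.75 kHz, folds to fs − 9.3 kHz = 8.2 kHz.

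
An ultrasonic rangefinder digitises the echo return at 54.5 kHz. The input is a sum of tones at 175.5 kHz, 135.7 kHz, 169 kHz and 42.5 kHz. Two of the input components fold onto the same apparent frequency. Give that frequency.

12 kHz

fs/2 = 27.25 kHz.
175.5 kHz mod fs = 12 kHz.
12 kHz ≤ fs/2 = 27.25 kHz, appears at 12 kHz.
135.7 kHz mod fs = 26.7 kHz.
26.7 kHz ≤ fs/2 = 27.25 kHz, appears at 26.7 kHz.
169 kHz mod fs = 5.5 kHz.
5.5 kHz ≤ fs/2 = 27.25 kHz, appears at 5.5 kHz.
42.5 kHz > fs/2 = 27.25 kHz, folds to fs − 42.5 kHz = 12 kHz.
42.5 kHz and 175.5 kHz both map to 12 kHz.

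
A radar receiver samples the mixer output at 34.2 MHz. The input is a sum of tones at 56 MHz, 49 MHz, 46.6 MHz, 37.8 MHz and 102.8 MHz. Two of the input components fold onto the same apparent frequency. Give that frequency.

12.4 MHz

fs/2 = 17.1 MHz.
56 MHz mod fs = 21.8 MHz.
21.8 MHz > fs/2 = 17.1 MHz, folds to fs − 21.8 MHz = 12.4 MHz.
49 MHz mod fs = 14.8 MHz.
14.8 MHz ≤ fs/2 = 17.1 MHz, appears at 14.8 MHz.
46.6 MHz mod fs = 12.4 MHz.
12.4 MHz ≤ fs/2 = 17.1 MHz, appears at 12.4 MHz.
37.8 MHz mod fs = 3.6 MHz.
3.6 MHz ≤ fs/2 = 17.1 MHz, appears at 3.6 MHz.
102.8 MHz mod fs = 0.2 MHz.
0.2 MHz ≤ fs/2 = 17.1 MHz, appears at 0.2 MHz.
46.6 MHz and 56 MHz both map to 12.4 MHz.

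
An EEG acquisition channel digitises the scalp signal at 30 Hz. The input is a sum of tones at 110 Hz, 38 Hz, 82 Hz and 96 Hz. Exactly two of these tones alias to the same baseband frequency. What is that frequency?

fs/2 = 15 Hz.
110 Hz mod fs = 20 Hz.
20 Hz > fs/2 = 15 Hz, folds to fs − 20 Hz = 10 Hz.
38 Hz mod fs = 8 Hz.
8 Hz ≤ fs/2 = 15 Hz, appears at 8 Hz.
82 Hz mod fs = 22 Hz.
22 Hz > fs/2 = 15 Hz, folds to fs − 22 Hz = 8 Hz.
96 Hz mod fs = 6 Hz.
6 Hz ≤ fs/2 = 15 Hz, appears at 6 Hz.
38 Hz and 82 Hz both map to 8 Hz.

8 Hz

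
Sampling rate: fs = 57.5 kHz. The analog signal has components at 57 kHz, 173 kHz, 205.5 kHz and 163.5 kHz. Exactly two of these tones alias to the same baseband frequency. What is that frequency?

fs/2 = 28.75 kHz.
57 kHz > fs/2 = 28.75 kHz, folds to fs − 57 kHz = 0.5 kHz.
173 kHz mod fs = 0.5 kHz.
0.5 kHz ≤ fs/2 = 28.75 kHz, appears at 0.5 kHz.
205.5 kHz mod fs = 33 kHz.
33 kHz > fs/2 = 28.75 kHz, folds to fs − 33 kHz = 24.5 kHz.
163.5 kHz mod fs = 48.5 kHz.
48.5 kHz > fs/2 = 28.75 kHz, folds to fs − 48.5 kHz = 9 kHz.
57 kHz and 173 kHz both map to 0.5 kHz.

0.5 kHz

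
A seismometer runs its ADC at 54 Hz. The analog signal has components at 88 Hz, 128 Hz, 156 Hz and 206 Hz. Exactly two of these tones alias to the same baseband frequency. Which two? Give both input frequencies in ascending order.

fs/2 = 27 Hz.
88 Hz mod fs = 34 Hz.
34 Hz > fs/2 = 27 Hz, folds to fs − 34 Hz = 20 Hz.
128 Hz mod fs = 20 Hz.
20 Hz ≤ fs/2 = 27 Hz, appears at 20 Hz.
156 Hz mod fs = 48 Hz.
48 Hz > fs/2 = 27 Hz, folds to fs − 48 Hz = 6 Hz.
206 Hz mod fs = 44 Hz.
44 Hz > fs/2 = 27 Hz, folds to fs − 44 Hz = 10 Hz.
88 Hz and 128 Hz both map to 20 Hz.

88 Hz, 128 Hz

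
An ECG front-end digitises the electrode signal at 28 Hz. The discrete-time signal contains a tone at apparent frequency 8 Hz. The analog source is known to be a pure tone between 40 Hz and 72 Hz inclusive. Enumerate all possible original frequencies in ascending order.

Frequencies that alias to 8 Hz are k·fs ± 8 Hz for integer k ≥ 0.
k=0: 8 Hz.
k=1: 20 Hz, 36 Hz.
k=2: 48 Hz, 64 Hz.
k=3: 76 Hz, 92 Hz.
Within [40 Hz, 72 Hz]: 48 Hz, 64 Hz.

48 Hz, 64 Hz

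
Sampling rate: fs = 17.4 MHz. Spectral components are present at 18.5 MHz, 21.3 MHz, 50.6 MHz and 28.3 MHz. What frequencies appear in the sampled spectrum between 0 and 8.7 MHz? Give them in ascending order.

1.1 MHz, 1.6 MHz, 3.9 MHz, 6.5 MHz

fs/2 = 8.7 MHz.
18.5 MHz mod fs = 1.1 MHz.
1.1 MHz ≤ fs/2 = 8.7 MHz, appears at 1.1 MHz.
21.3 MHz mod fs = 3.9 MHz.
3.9 MHz ≤ fs/2 = 8.7 MHz, appears at 3.9 MHz.
50.6 MHz mod fs = 15.8 MHz.
15.8 MHz > fs/2 = 8.7 MHz, folds to fs − 15.8 MHz = 1.6 MHz.
28.3 MHz mod fs = 10.9 MHz.
10.9 MHz > fs/2 = 8.7 MHz, folds to fs − 10.9 MHz = 6.5 MHz.
Distinct values: {1.1 MHz, 1.6 MHz, 3.9 MHz, 6.5 MHz}.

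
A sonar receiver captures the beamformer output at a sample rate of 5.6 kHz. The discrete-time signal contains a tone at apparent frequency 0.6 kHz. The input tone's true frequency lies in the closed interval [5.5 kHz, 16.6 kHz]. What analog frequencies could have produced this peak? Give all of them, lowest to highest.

6.2 kHz, 10.6 kHz, 11.8 kHz, 16.2 kHz

Frequencies that alias to 0.6 kHz are k·fs ± 0.6 kHz for integer k ≥ 0.
k=0: 0.6 kHz.
k=1: 5 kHz, 6.2 kHz.
k=2: 10.6 kHz, 11.8 kHz.
k=3: 16.2 kHz, 17.4 kHz.
k=4: 21.8 kHz, 23 kHz.
Within [5.5 kHz, 16.6 kHz]: 6.2 kHz, 10.6 kHz, 11.8 kHz, 16.2 kHz.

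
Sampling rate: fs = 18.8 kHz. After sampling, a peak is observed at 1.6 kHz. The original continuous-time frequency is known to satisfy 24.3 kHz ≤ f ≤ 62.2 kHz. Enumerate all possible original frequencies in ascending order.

36 kHz, 39.2 kHz, 54.8 kHz, 58 kHz

Frequencies that alias to 1.6 kHz are k·fs ± 1.6 kHz for integer k ≥ 0.
k=0: 1.6 kHz.
k=1: 17.2 kHz, 20.4 kHz.
k=2: 36 kHz, 39.2 kHz.
k=3: 54.8 kHz, 58 kHz.
k=4: 73.6 kHz, 76.8 kHz.
Within [24.3 kHz, 62.2 kHz]: 36 kHz, 39.2 kHz, 54.8 kHz, 58 kHz.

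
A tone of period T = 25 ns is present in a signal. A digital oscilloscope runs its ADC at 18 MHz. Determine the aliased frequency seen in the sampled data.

4 MHz

T = 25 ns → f = 1/T = 40 MHz.
40 MHz mod fs = 4 MHz.
4 MHz ≤ fs/2 = 9 MHz, appears at 4 MHz.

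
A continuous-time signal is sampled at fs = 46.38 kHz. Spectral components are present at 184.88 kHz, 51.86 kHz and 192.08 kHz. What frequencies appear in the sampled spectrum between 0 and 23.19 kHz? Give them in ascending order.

fs/2 = 23.19 kHz.
184.88 kHz mod fs = 45.74 kHz.
45.74 kHz > fs/2 = 23.19 kHz, folds to fs − 45.74 kHz = 0.64 kHz.
51.86 kHz mod fs = 5.48 kHz.
5.48 kHz ≤ fs/2 = 23.19 kHz, appears at 5.48 kHz.
192.08 kHz mod fs = 6.56 kHz.
6.56 kHz ≤ fs/2 = 23.19 kHz, appears at 6.56 kHz.
Distinct values: {0.64 kHz, 5.48 kHz, 6.56 kHz}.

0.64 kHz, 5.48 kHz, 6.56 kHz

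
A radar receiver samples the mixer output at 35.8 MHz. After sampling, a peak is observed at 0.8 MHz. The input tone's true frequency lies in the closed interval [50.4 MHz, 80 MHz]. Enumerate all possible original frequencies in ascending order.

Frequencies that alias to 0.8 MHz are k·fs ± 0.8 MHz for integer k ≥ 0.
k=0: 0.8 MHz.
k=1: 35 MHz, 36.6 MHz.
k=2: 70.8 MHz, 72.4 MHz.
k=3: 106.6 MHz, 108.2 MHz.
Within [50.4 MHz, 80 MHz]: 70.8 MHz, 72.4 MHz.

70.8 MHz, 72.4 MHz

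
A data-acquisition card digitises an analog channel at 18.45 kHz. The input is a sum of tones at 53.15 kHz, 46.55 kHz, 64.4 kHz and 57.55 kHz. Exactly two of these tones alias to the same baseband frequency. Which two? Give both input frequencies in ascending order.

fs/2 = 9.225 kHz.
53.15 kHz mod fs = 16.25 kHz.
16.25 kHz > fs/2 = 9.225 kHz, folds to fs − 16.25 kHz = 2.2 kHz.
46.55 kHz mod fs = 9.65 kHz.
9.65 kHz > fs/2 = 9.225 kHz, folds to fs − 9.65 kHz = 8.8 kHz.
64.4 kHz mod fs = 9.05 kHz.
9.05 kHz ≤ fs/2 = 9.225 kHz, appears at 9.05 kHz.
57.55 kHz mod fs = 2.2 kHz.
2.2 kHz ≤ fs/2 = 9.225 kHz, appears at 2.2 kHz.
53.15 kHz and 57.55 kHz both map to 2.2 kHz.

53.15 kHz, 57.55 kHz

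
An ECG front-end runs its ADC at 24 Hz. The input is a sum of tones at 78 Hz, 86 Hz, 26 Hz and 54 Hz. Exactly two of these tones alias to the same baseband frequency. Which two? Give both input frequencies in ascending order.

fs/2 = 12 Hz.
78 Hz mod fs = 6 Hz.
6 Hz ≤ fs/2 = 12 Hz, appears at 6 Hz.
86 Hz mod fs = 14 Hz.
14 Hz > fs/2 = 12 Hz, folds to fs − 14 Hz = 10 Hz.
26 Hz mod fs = 2 Hz.
2 Hz ≤ fs/2 = 12 Hz, appears at 2 Hz.
54 Hz mod fs = 6 Hz.
6 Hz ≤ fs/2 = 12 Hz, appears at 6 Hz.
54 Hz and 78 Hz both map to 6 Hz.

54 Hz, 78 Hz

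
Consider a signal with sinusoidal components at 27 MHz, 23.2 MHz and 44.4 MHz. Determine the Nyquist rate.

88.8 MHz

Highest-frequency component: 44.4 MHz.
Nyquist rate = 2 × 44.4 MHz = 88.8 MHz.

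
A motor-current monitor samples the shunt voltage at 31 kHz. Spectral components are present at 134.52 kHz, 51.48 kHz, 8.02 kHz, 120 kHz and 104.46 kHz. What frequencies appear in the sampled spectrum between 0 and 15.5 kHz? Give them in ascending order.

fs/2 = 15.5 kHz.
134.52 kHz mod fs = 10.52 kHz.
10.52 kHz ≤ fs/2 = 15.5 kHz, appears at 10.52 kHz.
51.48 kHz mod fs = 20.48 kHz.
20.48 kHz > fs/2 = 15.5 kHz, folds to fs − 20.48 kHz = 10.52 kHz.
8.02 kHz ≤ fs/2 = 15.5 kHz, passes unchanged.
120 kHz mod fs = 27 kHz.
27 kHz > fs/2 = 15.5 kHz, folds to fs − 27 kHz = 4 kHz.
104.46 kHz mod fs = 11.46 kHz.
11.46 kHz ≤ fs/2 = 15.5 kHz, appears at 11.46 kHz.
Distinct values: {4 kHz, 8.02 kHz, 10.52 kHz, 11.46 kHz}.

4 kHz, 8.02 kHz, 10.52 kHz, 11.46 kHz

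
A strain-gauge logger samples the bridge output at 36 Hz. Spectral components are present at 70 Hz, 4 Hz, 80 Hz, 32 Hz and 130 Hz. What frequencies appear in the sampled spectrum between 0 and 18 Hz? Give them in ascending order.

fs/2 = 18 Hz.
70 Hz mod fs = 34 Hz.
34 Hz > fs/2 = 18 Hz, folds to fs − 34 Hz = 2 Hz.
4 Hz ≤ fs/2 = 18 Hz, passes unchanged.
80 Hz mod fs = 8 Hz.
8 Hz ≤ fs/2 = 18 Hz, appears at 8 Hz.
32 Hz > fs/2 = 18 Hz, folds to fs − 32 Hz = 4 Hz.
130 Hz mod fs = 22 Hz.
22 Hz > fs/2 = 18 Hz, folds to fs − 22 Hz = 14 Hz.
Distinct values: {2 Hz, 4 Hz, 8 Hz, 14 Hz}.

2 Hz, 4 Hz, 8 Hz, 14 Hz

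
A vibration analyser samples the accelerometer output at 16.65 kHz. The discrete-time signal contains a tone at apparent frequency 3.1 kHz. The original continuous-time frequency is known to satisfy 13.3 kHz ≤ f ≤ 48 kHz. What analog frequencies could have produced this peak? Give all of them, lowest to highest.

Frequencies that alias to 3.1 kHz are k·fs ± 3.1 kHz for integer k ≥ 0.
k=0: 3.1 kHz.
k=1: 13.55 kHz, 19.75 kHz.
k=2: 30.2 kHz, 36.4 kHz.
k=3: 46.85 kHz, 53.05 kHz.
k=4: 63.5 kHz, 69.7 kHz.
Within [13.3 kHz, 48 kHz]: 13.55 kHz, 19.75 kHz, 30.2 kHz, 36.4 kHz, 46.85 kHz.

13.55 kHz, 19.75 kHz, 30.2 kHz, 36.4 kHz, 46.85 kHz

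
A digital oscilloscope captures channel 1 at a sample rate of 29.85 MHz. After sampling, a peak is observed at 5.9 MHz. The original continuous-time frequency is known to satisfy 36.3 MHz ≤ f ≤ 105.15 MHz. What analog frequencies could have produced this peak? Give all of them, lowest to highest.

Frequencies that alias to 5.9 MHz are k·fs ± 5.9 MHz for integer k ≥ 0.
k=0: 5.9 MHz.
k=1: 23.95 MHz, 35.75 MHz.
k=2: 53.8 MHz, 65.6 MHz.
k=3: 83.65 MHz, 95.45 MHz.
k=4: 113.5 MHz, 125.3 MHz.
Within [36.3 MHz, 105.15 MHz]: 53.8 MHz, 65.6 MHz, 83.65 MHz, 95.45 MHz.

53.8 MHz, 65.6 MHz, 83.65 MHz, 95.45 MHz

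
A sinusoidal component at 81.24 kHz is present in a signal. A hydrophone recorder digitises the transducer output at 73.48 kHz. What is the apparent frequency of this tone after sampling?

81.24 kHz mod fs = 7.76 kHz.
7.76 kHz ≤ fs/2 = 36.74 kHz, appears at 7.76 kHz.

7.76 kHz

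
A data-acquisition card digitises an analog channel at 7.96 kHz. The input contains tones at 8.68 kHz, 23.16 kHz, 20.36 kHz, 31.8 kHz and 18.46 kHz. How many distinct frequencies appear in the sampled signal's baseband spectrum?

fs/2 = 3.98 kHz.
8.68 kHz mod fs = 0.72 kHz.
0.72 kHz ≤ fs/2 = 3.98 kHz, appears at 0.72 kHz.
23.16 kHz mod fs = 7.24 kHz.
7.24 kHz > fs/2 = 3.98 kHz, folds to fs − 7.24 kHz = 0.72 kHz.
20.36 kHz mod fs = 4.44 kHz.
4.44 kHz > fs/2 = 3.98 kHz, folds to fs − 4.44 kHz = 3.52 kHz.
31.8 kHz mod fs = 7.92 kHz.
7.92 kHz > fs/2 = 3.98 kHz, folds to fs − 7.92 kHz = 0.04 kHz.
18.46 kHz mod fs = 2.54 kHz.
2.54 kHz ≤ fs/2 = 3.98 kHz, appears at 2.54 kHz.
Distinct values: {0.04 kHz, 0.72 kHz, 2.54 kHz, 3.52 kHz} → 4.

4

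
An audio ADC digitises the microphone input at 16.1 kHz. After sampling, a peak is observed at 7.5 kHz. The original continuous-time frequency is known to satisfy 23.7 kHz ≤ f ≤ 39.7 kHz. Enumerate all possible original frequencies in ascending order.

24.7 kHz, 39.7 kHz

Frequencies that alias to 7.5 kHz are k·fs ± 7.5 kHz for integer k ≥ 0.
k=0: 7.5 kHz.
k=1: 8.6 kHz, 23.6 kHz.
k=2: 24.7 kHz, 39.7 kHz.
k=3: 40.8 kHz, 55.8 kHz.
Within [23.7 kHz, 39.7 kHz]: 24.7 kHz, 39.7 kHz.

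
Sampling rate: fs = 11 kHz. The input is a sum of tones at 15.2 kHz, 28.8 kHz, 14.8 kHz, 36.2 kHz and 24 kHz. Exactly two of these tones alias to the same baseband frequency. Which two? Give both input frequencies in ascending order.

fs/2 = 5.5 kHz.
15.2 kHz mod fs = 4.2 kHz.
4.2 kHz ≤ fs/2 = 5.5 kHz, appears at 4.2 kHz.
28.8 kHz mod fs = 6.8 kHz.
6.8 kHz > fs/2 = 5.5 kHz, folds to fs − 6.8 kHz = 4.2 kHz.
14.8 kHz mod fs = 3.8 kHz.
3.8 kHz ≤ fs/2 = 5.5 kHz, appears at 3.8 kHz.
36.2 kHz mod fs = 3.2 kHz.
3.2 kHz ≤ fs/2 = 5.5 kHz, appears at 3.2 kHz.
24 kHz mod fs = 2 kHz.
2 kHz ≤ fs/2 = 5.5 kHz, appears at 2 kHz.
15.2 kHz and 28.8 kHz both map to 4.2 kHz.

15.2 kHz, 28.8 kHz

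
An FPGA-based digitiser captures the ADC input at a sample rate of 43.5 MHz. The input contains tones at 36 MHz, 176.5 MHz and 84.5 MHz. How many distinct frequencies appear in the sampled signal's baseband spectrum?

fs/2 = 21.75 MHz.
36 MHz > fs/2 = 21.75 MHz, folds to fs − 36 MHz = 7.5 MHz.
176.5 MHz mod fs = 2.5 MHz.
2.5 MHz ≤ fs/2 = 21.75 MHz, appears at 2.5 MHz.
84.5 MHz mod fs = 41 MHz.
41 MHz > fs/2 = 21.75 MHz, folds to fs − 41 MHz = 2.5 MHz.
Distinct values: {2.5 MHz, 7.5 MHz} → 2.

2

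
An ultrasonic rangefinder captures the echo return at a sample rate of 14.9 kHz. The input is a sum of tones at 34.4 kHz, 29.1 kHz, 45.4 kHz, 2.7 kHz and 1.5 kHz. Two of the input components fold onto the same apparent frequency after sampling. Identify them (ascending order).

29.1 kHz, 45.4 kHz

fs/2 = 7.45 kHz.
34.4 kHz mod fs = 4.6 kHz.
4.6 kHz ≤ fs/2 = 7.45 kHz, appears at 4.6 kHz.
29.1 kHz mod fs = 14.2 kHz.
14.2 kHz > fs/2 = 7.45 kHz, folds to fs − 14.2 kHz = 0.7 kHz.
45.4 kHz mod fs = 0.7 kHz.
0.7 kHz ≤ fs/2 = 7.45 kHz, appears at 0.7 kHz.
2.7 kHz ≤ fs/2 = 7.45 kHz, passes unchanged.
1.5 kHz ≤ fs/2 = 7.45 kHz, passes unchanged.
29.1 kHz and 45.4 kHz both map to 0.7 kHz.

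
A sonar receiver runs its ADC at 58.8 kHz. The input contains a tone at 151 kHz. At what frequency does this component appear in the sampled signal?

25.4 kHz

151 kHz mod fs = 33.4 kHz.
33.4 kHz > fs/2 = 29.4 kHz, folds to fs − 33.4 kHz = 25.4 kHz.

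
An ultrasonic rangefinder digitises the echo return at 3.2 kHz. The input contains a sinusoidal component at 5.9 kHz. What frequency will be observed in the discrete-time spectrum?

5.9 kHz mod fs = 2.7 kHz.
2.7 kHz > fs/2 = 1.6 kHz, folds to fs − 2.7 kHz = 0.5 kHz.

0.5 kHz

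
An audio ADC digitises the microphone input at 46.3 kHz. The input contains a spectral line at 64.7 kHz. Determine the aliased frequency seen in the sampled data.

64.7 kHz mod fs = 18.4 kHz.
18.4 kHz ≤ fs/2 = 23.15 kHz, appears at 18.4 kHz.

18.4 kHz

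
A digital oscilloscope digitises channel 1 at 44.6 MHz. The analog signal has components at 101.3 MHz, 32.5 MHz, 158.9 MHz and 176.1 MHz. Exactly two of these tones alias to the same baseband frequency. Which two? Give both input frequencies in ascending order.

fs/2 = 22.3 MHz.
101.3 MHz mod fs = 12.1 MHz.
12.1 MHz ≤ fs/2 = 22.3 MHz, appears at 12.1 MHz.
32.5 MHz > fs/2 = 22.3 MHz, folds to fs − 32.5 MHz = 12.1 MHz.
158.9 MHz mod fs = 25.1 MHz.
25.1 MHz > fs/2 = 22.3 MHz, folds to fs − 25.1 MHz = 19.5 MHz.
176.1 MHz mod fs = 42.3 MHz.
42.3 MHz > fs/2 = 22.3 MHz, folds to fs − 42.3 MHz = 2.3 MHz.
32.5 MHz and 101.3 MHz both map to 12.1 MHz.

32.5 MHz, 101.3 MHz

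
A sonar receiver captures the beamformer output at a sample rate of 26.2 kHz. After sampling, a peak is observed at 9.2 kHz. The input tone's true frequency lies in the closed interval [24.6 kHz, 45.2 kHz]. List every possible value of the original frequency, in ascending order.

Frequencies that alias to 9.2 kHz are k·fs ± 9.2 kHz for integer k ≥ 0.
k=0: 9.2 kHz.
k=1: 17 kHz, 35.4 kHz.
k=2: 43.2 kHz, 61.6 kHz.
k=3: 69.4 kHz, 87.8 kHz.
Within [24.6 kHz, 45.2 kHz]: 35.4 kHz, 43.2 kHz.

35.4 kHz, 43.2 kHz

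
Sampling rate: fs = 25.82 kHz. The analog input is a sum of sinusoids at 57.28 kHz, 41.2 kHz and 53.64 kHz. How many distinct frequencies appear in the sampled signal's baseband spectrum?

fs/2 = 12.91 kHz.
57.28 kHz mod fs = 5.64 kHz.
5.64 kHz ≤ fs/2 = 12.91 kHz, appears at 5.64 kHz.
41.2 kHz mod fs = 15.38 kHz.
15.38 kHz > fs/2 = 12.91 kHz, folds to fs − 15.38 kHz = 10.44 kHz.
53.64 kHz mod fs = 2 kHz.
2 kHz ≤ fs/2 = 12.91 kHz, appears at 2 kHz.
Distinct values: {2 kHz, 5.64 kHz, 10.44 kHz} → 3.

3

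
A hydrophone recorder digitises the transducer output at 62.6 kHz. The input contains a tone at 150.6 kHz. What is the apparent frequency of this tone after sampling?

25.4 kHz

150.6 kHz mod fs = 25.4 kHz.
25.4 kHz ≤ fs/2 = 31.3 kHz, appears at 25.4 kHz.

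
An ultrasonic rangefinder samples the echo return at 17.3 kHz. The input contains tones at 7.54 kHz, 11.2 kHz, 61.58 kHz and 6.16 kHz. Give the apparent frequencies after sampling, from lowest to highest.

6.1 kHz, 6.16 kHz, 7.54 kHz, 7.62 kHz

fs/2 = 8.65 kHz.
7.54 kHz ≤ fs/2 = 8.65 kHz, passes unchanged.
11.2 kHz > fs/2 = 8.65 kHz, folds to fs − 11.2 kHz = 6.1 kHz.
61.58 kHz mod fs = 9.68 kHz.
9.68 kHz > fs/2 = 8.65 kHz, folds to fs − 9.68 kHz = 7.62 kHz.
6.16 kHz ≤ fs/2 = 8.65 kHz, passes unchanged.
Distinct values: {6.1 kHz, 6.16 kHz, 7.54 kHz, 7.62 kHz}.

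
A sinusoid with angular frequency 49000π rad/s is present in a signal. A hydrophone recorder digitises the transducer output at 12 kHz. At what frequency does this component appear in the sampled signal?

0.5 kHz

ω = 49000π rad/s → f = ω/(2π) = 24500 Hz = 24.5 kHz.
24.5 kHz mod fs = 0.5 kHz.
0.5 kHz ≤ fs/2 = 6 kHz, appears at 0.5 kHz.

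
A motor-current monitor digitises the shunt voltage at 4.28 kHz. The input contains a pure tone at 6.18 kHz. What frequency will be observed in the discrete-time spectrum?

6.18 kHz mod fs = 1.9 kHz.
1.9 kHz ≤ fs/2 = 2.14 kHz, appears at 1.9 kHz.

1.9 kHz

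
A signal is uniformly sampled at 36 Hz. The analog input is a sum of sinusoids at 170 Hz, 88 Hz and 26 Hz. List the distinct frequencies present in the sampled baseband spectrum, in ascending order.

fs/2 = 18 Hz.
170 Hz mod fs = 26 Hz.
26 Hz > fs/2 = 18 Hz, folds to fs − 26 Hz = 10 Hz.
88 Hz mod fs = 16 Hz.
16 Hz ≤ fs/2 = 18 Hz, appears at 16 Hz.
26 Hz > fs/2 = 18 Hz, folds to fs − 26 Hz = 10 Hz.
Distinct values: {10 Hz, 16 Hz}.

10 Hz, 16 Hz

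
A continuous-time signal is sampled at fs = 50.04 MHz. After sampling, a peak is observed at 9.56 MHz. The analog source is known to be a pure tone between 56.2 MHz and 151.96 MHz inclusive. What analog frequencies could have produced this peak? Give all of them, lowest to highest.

Frequencies that alias to 9.56 MHz are k·fs ± 9.56 MHz for integer k ≥ 0.
k=0: 9.56 MHz.
k=1: 40.48 MHz, 59.6 MHz.
k=2: 90.52 MHz, 109.64 MHz.
k=3: 140.56 MHz, 159.68 MHz.
k=4: 190.6 MHz, 209.72 MHz.
Within [56.2 MHz, 151.96 MHz]: 59.6 MHz, 90.52 MHz, 109.64 MHz, 140.56 MHz.

59.6 MHz, 90.52 MHz, 109.64 MHz, 140.56 MHz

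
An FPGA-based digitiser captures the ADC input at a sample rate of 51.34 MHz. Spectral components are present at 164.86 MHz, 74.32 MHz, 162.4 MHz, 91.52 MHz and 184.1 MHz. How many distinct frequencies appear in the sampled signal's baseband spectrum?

fs/2 = 25.67 MHz.
164.86 MHz mod fs = 10.84 MHz.
10.84 MHz ≤ fs/2 = 25.67 MHz, appears at 10.84 MHz.
74.32 MHz mod fs = 22.98 MHz.
22.98 MHz ≤ fs/2 = 25.67 MHz, appears at 22.98 MHz.
162.4 MHz mod fs = 8.38 MHz.
8.38 MHz ≤ fs/2 = 25.67 MHz, appears at 8.38 MHz.
91.52 MHz mod fs = 40.18 MHz.
40.18 MHz > fs/2 = 25.67 MHz, folds to fs − 40.18 MHz = 11.16 MHz.
184.1 MHz mod fs = 30.08 MHz.
30.08 MHz > fs/2 = 25.67 MHz, folds to fs − 30.08 MHz = 21.26 MHz.
Distinct values: {8.38 MHz, 10.84 MHz, 11.16 MHz, 21.26 MHz, 22.98 MHz} → 5.

5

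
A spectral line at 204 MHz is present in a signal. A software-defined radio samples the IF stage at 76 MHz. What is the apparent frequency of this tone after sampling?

204 MHz mod fs = 52 MHz.
52 MHz > fs/2 = 38 MHz, folds to fs − 52 MHz = 24 MHz.

24 MHz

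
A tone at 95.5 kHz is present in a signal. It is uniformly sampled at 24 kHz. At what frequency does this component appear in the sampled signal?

95.5 kHz mod fs = 23.5 kHz.
23.5 kHz > fs/2 = 12 kHz, folds to fs − 23.5 kHz = 0.5 kHz.

0.5 kHz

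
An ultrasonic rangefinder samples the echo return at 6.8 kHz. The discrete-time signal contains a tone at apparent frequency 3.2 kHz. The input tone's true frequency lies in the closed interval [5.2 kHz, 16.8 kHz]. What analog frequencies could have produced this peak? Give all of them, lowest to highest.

10 kHz, 10.4 kHz, 16.8 kHz

Frequencies that alias to 3.2 kHz are k·fs ± 3.2 kHz for integer k ≥ 0.
k=0: 3.2 kHz.
k=1: 3.6 kHz, 10 kHz.
k=2: 10.4 kHz, 16.8 kHz.
k=3: 17.2 kHz, 23.6 kHz.
Within [5.2 kHz, 16.8 kHz]: 10 kHz, 10.4 kHz, 16.8 kHz.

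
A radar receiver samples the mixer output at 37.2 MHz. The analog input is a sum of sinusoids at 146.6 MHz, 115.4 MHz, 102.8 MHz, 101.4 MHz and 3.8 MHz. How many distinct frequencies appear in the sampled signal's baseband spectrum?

fs/2 = 18.6 MHz.
146.6 MHz mod fs = 35 MHz.
35 MHz > fs/2 = 18.6 MHz, folds to fs − 35 MHz = 2.2 MHz.
115.4 MHz mod fs = 3.8 MHz.
3.8 MHz ≤ fs/2 = 18.6 MHz, appears at 3.8 MHz.
102.8 MHz mod fs = 28.4 MHz.
28.4 MHz > fs/2 = 18.6 MHz, folds to fs − 28.4 MHz = 8.8 MHz.
101.4 MHz mod fs = 27 MHz.
27 MHz > fs/2 = 18.6 MHz, folds to fs − 27 MHz = 10.2 MHz.
3.8 MHz ≤ fs/2 = 18.6 MHz, passes unchanged.
Distinct values: {2.2 MHz, 3.8 MHz, 8.8 MHz, 10.2 MHz} → 4.

4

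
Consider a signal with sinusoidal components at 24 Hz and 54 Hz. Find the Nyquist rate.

108 Hz

Highest-frequency component: 54 Hz.
Nyquist rate = 2 × 54 Hz = 108 Hz.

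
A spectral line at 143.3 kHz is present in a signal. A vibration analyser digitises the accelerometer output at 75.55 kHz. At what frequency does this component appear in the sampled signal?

7.8 kHz

143.3 kHz mod fs = 67.75 kHz.
67.75 kHz > fs/2 = 37.775 kHz, folds to fs − 67.75 kHz = 7.8 kHz.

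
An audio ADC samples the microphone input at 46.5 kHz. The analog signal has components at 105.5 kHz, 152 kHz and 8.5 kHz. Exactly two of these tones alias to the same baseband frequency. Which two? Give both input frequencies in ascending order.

105.5 kHz, 152 kHz

fs/2 = 23.25 kHz.
105.5 kHz mod fs = 12.5 kHz.
12.5 kHz ≤ fs/2 = 23.25 kHz, appears at 12.5 kHz.
152 kHz mod fs = 12.5 kHz.
12.5 kHz ≤ fs/2 = 23.25 kHz, appears at 12.5 kHz.
8.5 kHz ≤ fs/2 = 23.25 kHz, passes unchanged.
105.5 kHz and 152 kHz both map to 12.5 kHz.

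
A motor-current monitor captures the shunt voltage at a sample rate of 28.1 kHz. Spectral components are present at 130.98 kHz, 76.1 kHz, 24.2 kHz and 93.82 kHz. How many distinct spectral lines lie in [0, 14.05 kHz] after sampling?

3

fs/2 = 14.05 kHz.
130.98 kHz mod fs = 18.58 kHz.
18.58 kHz > fs/2 = 14.05 kHz, folds to fs − 18.58 kHz = 9.52 kHz.
76.1 kHz mod fs = 19.9 kHz.
19.9 kHz > fs/2 = 14.05 kHz, folds to fs − 19.9 kHz = 8.2 kHz.
24.2 kHz > fs/2 = 14.05 kHz, folds to fs − 24.2 kHz = 3.9 kHz.
93.82 kHz mod fs = 9.52 kHz.
9.52 kHz ≤ fs/2 = 14.05 kHz, appears at 9.52 kHz.
Distinct values: {3.9 kHz, 8.2 kHz, 9.52 kHz} → 3.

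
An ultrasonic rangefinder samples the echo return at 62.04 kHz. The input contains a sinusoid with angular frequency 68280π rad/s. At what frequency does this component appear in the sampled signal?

ω = 68280π rad/s → f = ω/(2π) = 34140 Hz = 34.14 kHz.
34.14 kHz > fs/2 = 31.02 kHz, folds to fs − 34.14 kHz = 27.9 kHz.

27.9 kHz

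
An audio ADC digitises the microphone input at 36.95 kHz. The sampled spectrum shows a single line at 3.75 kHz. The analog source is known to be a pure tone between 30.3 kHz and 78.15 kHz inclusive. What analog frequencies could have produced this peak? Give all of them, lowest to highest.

Frequencies that alias to 3.75 kHz are k·fs ± 3.75 kHz for integer k ≥ 0.
k=0: 3.75 kHz.
k=1: 33.2 kHz, 40.7 kHz.
k=2: 70.15 kHz, 77.65 kHz.
k=3: 107.1 kHz, 114.6 kHz.
Within [30.3 kHz, 78.15 kHz]: 33.2 kHz, 40.7 kHz, 70.15 kHz, 77.65 kHz.

33.2 kHz, 40.7 kHz, 70.15 kHz, 77.65 kHz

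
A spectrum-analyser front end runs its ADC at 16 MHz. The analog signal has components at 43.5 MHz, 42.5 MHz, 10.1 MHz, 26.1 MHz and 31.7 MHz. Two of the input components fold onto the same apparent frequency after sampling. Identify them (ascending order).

10.1 MHz, 26.1 MHz

fs/2 = 8 MHz.
43.5 MHz mod fs = 11.5 MHz.
11.5 MHz > fs/2 = 8 MHz, folds to fs − 11.5 MHz = 4.5 MHz.
42.5 MHz mod fs = 10.5 MHz.
10.5 MHz > fs/2 = 8 MHz, folds to fs − 10.5 MHz = 5.5 MHz.
10.1 MHz > fs/2 = 8 MHz, folds to fs − 10.1 MHz = 5.9 MHz.
26.1 MHz mod fs = 10.1 MHz.
10.1 MHz > fs/2 = 8 MHz, folds to fs − 10.1 MHz = 5.9 MHz.
31.7 MHz mod fs = 15.7 MHz.
15.7 MHz > fs/2 = 8 MHz, folds to fs − 15.7 MHz = 0.3 MHz.
10.1 MHz and 26.1 MHz both map to 5.9 MHz.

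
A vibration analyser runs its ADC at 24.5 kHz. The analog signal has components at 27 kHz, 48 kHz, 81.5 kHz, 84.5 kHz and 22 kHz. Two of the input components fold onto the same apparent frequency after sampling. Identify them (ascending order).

fs/2 = 12.25 kHz.
27 kHz mod fs = 2.5 kHz.
2.5 kHz ≤ fs/2 = 12.25 kHz, appears at 2.5 kHz.
48 kHz mod fs = 23.5 kHz.
23.5 kHz > fs/2 = 12.25 kHz, folds to fs − 23.5 kHz = 1 kHz.
81.5 kHz mod fs = 8 kHz.
8 kHz ≤ fs/2 = 12.25 kHz, appears at 8 kHz.
84.5 kHz mod fs = 11 kHz.
11 kHz ≤ fs/2 = 12.25 kHz, appears at 11 kHz.
22 kHz > fs/2 = 12.25 kHz, folds to fs − 22 kHz = 2.5 kHz.
22 kHz and 27 kHz both map to 2.5 kHz.

22 kHz, 27 kHz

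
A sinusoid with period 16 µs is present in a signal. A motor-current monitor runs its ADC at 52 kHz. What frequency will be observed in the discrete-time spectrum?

10.5 kHz

T = 16 µs → f = 1/T = 62.5 kHz.
62.5 kHz mod fs = 10.5 kHz.
10.5 kHz ≤ fs/2 = 26 kHz, appears at 10.5 kHz.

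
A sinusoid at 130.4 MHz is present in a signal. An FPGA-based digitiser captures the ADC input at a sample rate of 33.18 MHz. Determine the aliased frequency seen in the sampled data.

130.4 MHz mod fs = 30.86 MHz.
30.86 MHz > fs/2 = 16.59 MHz, folds to fs − 30.86 MHz = 2.32 MHz.

2.32 MHz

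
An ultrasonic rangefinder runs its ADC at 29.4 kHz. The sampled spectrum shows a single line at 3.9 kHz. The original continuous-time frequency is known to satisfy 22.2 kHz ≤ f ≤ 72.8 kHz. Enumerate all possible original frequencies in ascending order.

Frequencies that alias to 3.9 kHz are k·fs ± 3.9 kHz for integer k ≥ 0.
k=0: 3.9 kHz.
k=1: 25.5 kHz, 33.3 kHz.
k=2: 54.9 kHz, 62.7 kHz.
k=3: 84.3 kHz, 92.1 kHz.
Within [22.2 kHz, 72.8 kHz]: 25.5 kHz, 33.3 kHz, 54.9 kHz, 62.7 kHz.

25.5 kHz, 33.3 kHz, 54.9 kHz, 62.7 kHz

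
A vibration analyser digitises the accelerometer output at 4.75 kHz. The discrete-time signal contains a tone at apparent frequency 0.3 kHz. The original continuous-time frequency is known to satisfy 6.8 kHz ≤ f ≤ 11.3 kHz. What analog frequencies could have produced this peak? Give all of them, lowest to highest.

9.2 kHz, 9.8 kHz

Frequencies that alias to 0.3 kHz are k·fs ± 0.3 kHz for integer k ≥ 0.
k=0: 0.3 kHz.
k=1: 4.45 kHz, 5.05 kHz.
k=2: 9.2 kHz, 9.8 kHz.
k=3: 13.95 kHz, 14.55 kHz.
Within [6.8 kHz, 11.3 kHz]: 9.2 kHz, 9.8 kHz.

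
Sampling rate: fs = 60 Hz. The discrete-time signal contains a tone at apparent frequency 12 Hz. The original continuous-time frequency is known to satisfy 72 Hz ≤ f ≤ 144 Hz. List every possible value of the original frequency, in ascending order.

72 Hz, 108 Hz, 132 Hz

Frequencies that alias to 12 Hz are k·fs ± 12 Hz for integer k ≥ 0.
k=0: 12 Hz.
k=1: 48 Hz, 72 Hz.
k=2: 108 Hz, 132 Hz.
k=3: 168 Hz, 192 Hz.
Within [72 Hz, 144 Hz]: 72 Hz, 108 Hz, 132 Hz.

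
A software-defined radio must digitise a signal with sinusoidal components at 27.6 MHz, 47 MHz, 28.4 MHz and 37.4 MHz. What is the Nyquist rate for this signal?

Highest-frequency component: 47 MHz.
Nyquist rate = 2 × 47 MHz = 94 MHz.

94 MHz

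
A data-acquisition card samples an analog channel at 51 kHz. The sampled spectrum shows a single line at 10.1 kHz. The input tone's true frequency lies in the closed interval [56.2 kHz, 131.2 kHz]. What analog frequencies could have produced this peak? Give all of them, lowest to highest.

61.1 kHz, 91.9 kHz, 112.1 kHz

Frequencies that alias to 10.1 kHz are k·fs ± 10.1 kHz for integer k ≥ 0.
k=0: 10.1 kHz.
k=1: 40.9 kHz, 61.1 kHz.
k=2: 91.9 kHz, 112.1 kHz.
k=3: 142.9 kHz, 163.1 kHz.
Within [56.2 kHz, 131.2 kHz]: 61.1 kHz, 91.9 kHz, 112.1 kHz.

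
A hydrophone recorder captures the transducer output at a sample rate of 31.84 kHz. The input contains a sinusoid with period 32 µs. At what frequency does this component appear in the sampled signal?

T = 32 µs → f = 1/T = 31.25 kHz.
31.25 kHz > fs/2 = 15.92 kHz, folds to fs − 31.25 kHz = 0.59 kHz.

0.59 kHz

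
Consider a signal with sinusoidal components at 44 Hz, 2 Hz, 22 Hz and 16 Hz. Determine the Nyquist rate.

Highest-frequency component: 44 Hz.
Nyquist rate = 2 × 44 Hz = 88 Hz.

88 Hz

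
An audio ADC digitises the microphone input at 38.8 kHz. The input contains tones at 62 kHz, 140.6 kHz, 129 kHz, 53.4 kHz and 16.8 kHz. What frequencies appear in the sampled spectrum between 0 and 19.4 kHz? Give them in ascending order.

12.6 kHz, 14.6 kHz, 15.6 kHz, 16.8 kHz

fs/2 = 19.4 kHz.
62 kHz mod fs = 23.2 kHz.
23.2 kHz > fs/2 = 19.4 kHz, folds to fs − 23.2 kHz = 15.6 kHz.
140.6 kHz mod fs = 24.2 kHz.
24.2 kHz > fs/2 = 19.4 kHz, folds to fs − 24.2 kHz = 14.6 kHz.
129 kHz mod fs = 12.6 kHz.
12.6 kHz ≤ fs/2 = 19.4 kHz, appears at 12.6 kHz.
53.4 kHz mod fs = 14.6 kHz.
14.6 kHz ≤ fs/2 = 19.4 kHz, appears at 14.6 kHz.
16.8 kHz ≤ fs/2 = 19.4 kHz, passes unchanged.
Distinct values: {12.6 kHz, 14.6 kHz, 15.6 kHz, 16.8 kHz}.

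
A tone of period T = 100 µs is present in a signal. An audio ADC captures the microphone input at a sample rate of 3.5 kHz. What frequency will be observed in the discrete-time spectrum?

0.5 kHz

T = 100 µs → f = 1/T = 10 kHz.
10 kHz mod fs = 3 kHz.
3 kHz > fs/2 = 1.75 kHz, folds to fs − 3 kHz = 0.5 kHz.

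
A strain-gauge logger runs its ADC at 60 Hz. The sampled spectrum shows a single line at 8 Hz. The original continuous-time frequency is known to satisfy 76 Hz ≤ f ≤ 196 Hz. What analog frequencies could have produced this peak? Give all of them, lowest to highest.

Frequencies that alias to 8 Hz are k·fs ± 8 Hz for integer k ≥ 0.
k=0: 8 Hz.
k=1: 52 Hz, 68 Hz.
k=2: 112 Hz, 128 Hz.
k=3: 172 Hz, 188 Hz.
k=4: 232 Hz, 248 Hz.
Within [76 Hz, 196 Hz]: 112 Hz, 128 Hz, 172 Hz, 188 Hz.

112 Hz, 128 Hz, 172 Hz, 188 Hz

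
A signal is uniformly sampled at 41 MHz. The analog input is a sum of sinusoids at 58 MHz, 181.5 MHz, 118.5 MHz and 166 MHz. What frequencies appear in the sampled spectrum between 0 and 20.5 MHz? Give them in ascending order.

2 MHz, 4.5 MHz, 17 MHz, 17.5 MHz

fs/2 = 20.5 MHz.
58 MHz mod fs = 17 MHz.
17 MHz ≤ fs/2 = 20.5 MHz, appears at 17 MHz.
181.5 MHz mod fs = 17.5 MHz.
17.5 MHz ≤ fs/2 = 20.5 MHz, appears at 17.5 MHz.
118.5 MHz mod fs = 36.5 MHz.
36.5 MHz > fs/2 = 20.5 MHz, folds to fs − 36.5 MHz = 4.5 MHz.
166 MHz mod fs = 2 MHz.
2 MHz ≤ fs/2 = 20.5 MHz, appears at 2 MHz.
Distinct values: {2 MHz, 4.5 MHz, 17 MHz, 17.5 MHz}.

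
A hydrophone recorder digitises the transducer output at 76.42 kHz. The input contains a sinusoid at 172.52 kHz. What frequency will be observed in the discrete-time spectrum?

172.52 kHz mod fs = 19.68 kHz.
19.68 kHz ≤ fs/2 = 38.21 kHz, appears at 19.68 kHz.

19.68 kHz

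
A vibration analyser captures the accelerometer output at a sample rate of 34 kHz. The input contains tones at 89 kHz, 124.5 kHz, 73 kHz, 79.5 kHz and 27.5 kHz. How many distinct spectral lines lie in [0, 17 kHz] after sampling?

fs/2 = 17 kHz.
89 kHz mod fs = 21 kHz.
21 kHz > fs/2 = 17 kHz, folds to fs − 21 kHz = 13 kHz.
124.5 kHz mod fs = 22.5 kHz.
22.5 kHz > fs/2 = 17 kHz, folds to fs − 22.5 kHz = 11.5 kHz.
73 kHz mod fs = 5 kHz.
5 kHz ≤ fs/2 = 17 kHz, appears at 5 kHz.
79.5 kHz mod fs = 11.5 kHz.
11.5 kHz ≤ fs/2 = 17 kHz, appears at 11.5 kHz.
27.5 kHz > fs/2 = 17 kHz, folds to fs − 27.5 kHz = 6.5 kHz.
Distinct values: {5 kHz, 6.5 kHz, 11.5 kHz, 13 kHz} → 4.

4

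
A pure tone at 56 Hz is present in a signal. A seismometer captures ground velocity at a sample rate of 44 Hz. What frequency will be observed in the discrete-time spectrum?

12 Hz

56 Hz mod fs = 12 Hz.
12 Hz ≤ fs/2 = 22 Hz, appears at 12 Hz.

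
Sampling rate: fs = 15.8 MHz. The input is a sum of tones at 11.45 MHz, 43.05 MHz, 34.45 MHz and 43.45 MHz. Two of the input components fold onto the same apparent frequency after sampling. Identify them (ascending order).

11.45 MHz, 43.05 MHz

fs/2 = 7.9 MHz.
11.45 MHz > fs/2 = 7.9 MHz, folds to fs − 11.45 MHz = 4.35 MHz.
43.05 MHz mod fs = 11.45 MHz.
11.45 MHz > fs/2 = 7.9 MHz, folds to fs − 11.45 MHz = 4.35 MHz.
34.45 MHz mod fs = 2.85 MHz.
2.85 MHz ≤ fs/2 = 7.9 MHz, appears at 2.85 MHz.
43.45 MHz mod fs = 11.85 MHz.
11.85 MHz > fs/2 = 7.9 MHz, folds to fs − 11.85 MHz = 3.95 MHz.
11.45 MHz and 43.05 MHz both map to 4.35 MHz.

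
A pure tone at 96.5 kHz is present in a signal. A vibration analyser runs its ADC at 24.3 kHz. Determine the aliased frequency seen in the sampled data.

0.7 kHz

96.5 kHz mod fs = 23.6 kHz.
23.6 kHz > fs/2 = 12.15 kHz, folds to fs − 23.6 kHz = 0.7 kHz.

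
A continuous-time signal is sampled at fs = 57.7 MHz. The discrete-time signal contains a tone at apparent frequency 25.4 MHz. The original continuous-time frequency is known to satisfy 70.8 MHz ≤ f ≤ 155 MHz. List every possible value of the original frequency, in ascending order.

Frequencies that alias to 25.4 MHz are k·fs ± 25.4 MHz for integer k ≥ 0.
k=0: 25.4 MHz.
k=1: 32.3 MHz, 83.1 MHz.
k=2: 90 MHz, 140.8 MHz.
k=3: 147.7 MHz, 198.5 MHz.
k=4: 205.4 MHz, 256.2 MHz.
Within [70.8 MHz, 155 MHz]: 83.1 MHz, 90 MHz, 140.8 MHz, 147.7 MHz.

83.1 MHz, 90 MHz, 140.8 MHz, 147.7 MHz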